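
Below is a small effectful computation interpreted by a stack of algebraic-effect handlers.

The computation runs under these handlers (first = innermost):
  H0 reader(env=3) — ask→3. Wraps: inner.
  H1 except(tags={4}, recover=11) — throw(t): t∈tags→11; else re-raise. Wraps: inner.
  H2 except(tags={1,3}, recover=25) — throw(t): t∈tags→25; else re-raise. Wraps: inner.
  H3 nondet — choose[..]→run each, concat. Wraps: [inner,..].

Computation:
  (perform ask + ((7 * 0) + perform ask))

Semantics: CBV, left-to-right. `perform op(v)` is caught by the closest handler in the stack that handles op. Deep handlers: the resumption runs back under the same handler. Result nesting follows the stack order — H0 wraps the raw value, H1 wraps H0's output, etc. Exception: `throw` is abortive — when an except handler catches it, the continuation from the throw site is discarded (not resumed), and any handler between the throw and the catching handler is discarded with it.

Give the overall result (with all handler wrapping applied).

Answer: [6]

Evaluation trace:
ask @ H0 ⇒ 3
ask @ H0 ⇒ 3
H0 returns 6
H1 returns 6
H2 returns 6
H3 returns [6]
= [6]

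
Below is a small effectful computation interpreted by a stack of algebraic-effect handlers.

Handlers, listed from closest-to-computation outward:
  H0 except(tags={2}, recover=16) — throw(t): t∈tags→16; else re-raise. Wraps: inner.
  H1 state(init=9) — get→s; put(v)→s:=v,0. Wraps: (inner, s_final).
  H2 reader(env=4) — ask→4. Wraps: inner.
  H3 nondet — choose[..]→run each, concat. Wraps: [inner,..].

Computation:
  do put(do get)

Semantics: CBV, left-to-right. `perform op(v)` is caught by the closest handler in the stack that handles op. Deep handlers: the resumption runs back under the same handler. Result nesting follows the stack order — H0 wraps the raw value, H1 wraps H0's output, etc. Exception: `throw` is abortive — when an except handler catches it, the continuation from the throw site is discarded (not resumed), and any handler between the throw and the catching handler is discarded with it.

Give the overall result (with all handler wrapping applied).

Answer: [(0, 9)]

Step-by-step:
get @ H1 ⇒ 9
put(9) @ H1 ⇒ s:=9
H0 returns 0
H1 returns (0, 9)
H2 returns (0, 9)
H3 returns [(0, 9)]
= [(0, 9)]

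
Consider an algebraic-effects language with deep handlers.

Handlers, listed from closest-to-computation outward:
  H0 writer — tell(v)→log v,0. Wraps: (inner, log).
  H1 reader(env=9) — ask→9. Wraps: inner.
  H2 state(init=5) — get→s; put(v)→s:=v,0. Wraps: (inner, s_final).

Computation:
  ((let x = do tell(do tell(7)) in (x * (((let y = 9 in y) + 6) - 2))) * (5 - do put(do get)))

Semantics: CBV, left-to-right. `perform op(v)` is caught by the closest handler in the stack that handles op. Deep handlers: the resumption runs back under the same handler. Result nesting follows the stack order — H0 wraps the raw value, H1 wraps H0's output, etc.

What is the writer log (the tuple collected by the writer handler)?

Answer: (7, 0)

Working:
tell(7) @ H0 ⇒ log+=7
tell(0) @ H0 ⇒ log+=0
get @ H2 ⇒ 5
put(5) @ H2 ⇒ s:=5
H0 returns (0, (7, 0))
H1 returns (0, (7, 0))
H2 returns ((0, (7, 0)), 5)
= ((0, (7, 0)), 5)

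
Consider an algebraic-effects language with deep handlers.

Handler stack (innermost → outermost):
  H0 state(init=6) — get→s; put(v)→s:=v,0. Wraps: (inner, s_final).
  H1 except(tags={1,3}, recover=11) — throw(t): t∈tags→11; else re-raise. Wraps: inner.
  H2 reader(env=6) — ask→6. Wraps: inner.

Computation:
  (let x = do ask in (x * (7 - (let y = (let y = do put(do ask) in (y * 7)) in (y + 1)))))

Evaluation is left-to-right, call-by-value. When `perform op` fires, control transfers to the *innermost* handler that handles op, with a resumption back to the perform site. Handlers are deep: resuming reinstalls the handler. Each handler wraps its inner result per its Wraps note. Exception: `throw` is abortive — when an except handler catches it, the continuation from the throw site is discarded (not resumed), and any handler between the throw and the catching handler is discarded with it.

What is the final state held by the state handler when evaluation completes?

Answer: 6

Step-by-step:
ask @ H2 ⇒ 6
ask @ H2 ⇒ 6
put(6) @ H0 ⇒ s:=6
H0 returns (36, 6)
H1 returns (36, 6)
H2 returns (36, 6)
= (36, 6)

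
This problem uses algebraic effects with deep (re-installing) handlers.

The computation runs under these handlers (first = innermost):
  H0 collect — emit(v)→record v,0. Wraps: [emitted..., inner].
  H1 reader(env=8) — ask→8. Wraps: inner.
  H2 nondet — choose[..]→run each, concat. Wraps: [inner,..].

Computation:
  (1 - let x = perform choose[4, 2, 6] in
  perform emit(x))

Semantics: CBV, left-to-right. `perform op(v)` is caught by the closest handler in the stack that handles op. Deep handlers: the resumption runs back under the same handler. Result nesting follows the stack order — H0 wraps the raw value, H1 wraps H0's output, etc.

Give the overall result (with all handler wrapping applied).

Answer: [[4, 1], [2, 1], [6, 1]]

Working:
choose[4, 2, 6] @ H2
  branch[0] choose=4:
    emit(4) @ H0 ⇒ out+=4
    H0 returns [4, 1]
    H1 returns [4, 1]
    H2 returns [[4, 1]]
  branch[1] choose=2:
    emit(2) @ H0 ⇒ out+=2
    H0 returns [2, 1]
    H1 returns [2, 1]
    H2 returns [[2, 1]]
  branch[2] choose=6:
    emit(6) @ H0 ⇒ out+=6
    H0 returns [6, 1]
    H1 returns [6, 1]
    H2 returns [[6, 1]]
= [[4, 1], [2, 1], [6, 1]]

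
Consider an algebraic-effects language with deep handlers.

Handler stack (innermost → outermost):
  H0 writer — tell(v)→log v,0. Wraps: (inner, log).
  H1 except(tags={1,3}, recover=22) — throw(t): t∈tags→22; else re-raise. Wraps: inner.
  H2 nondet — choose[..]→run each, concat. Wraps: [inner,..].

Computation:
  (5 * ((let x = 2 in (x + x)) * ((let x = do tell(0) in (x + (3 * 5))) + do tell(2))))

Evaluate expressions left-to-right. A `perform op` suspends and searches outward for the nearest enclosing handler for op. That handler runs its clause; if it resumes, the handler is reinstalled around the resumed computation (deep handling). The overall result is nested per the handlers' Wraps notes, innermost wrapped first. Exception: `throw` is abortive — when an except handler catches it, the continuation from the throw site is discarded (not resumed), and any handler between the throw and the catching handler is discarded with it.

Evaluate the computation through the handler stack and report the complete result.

Step-by-step:
tell(0) @ H0 ⇒ log+=0
tell(2) @ H0 ⇒ log+=2
H0 returns (300, (0, 2))
H1 returns (300, (0, 2))
H2 returns [(300, (0, 2))]
= [(300, (0, 2))]

Answer: [(300, (0, 2))]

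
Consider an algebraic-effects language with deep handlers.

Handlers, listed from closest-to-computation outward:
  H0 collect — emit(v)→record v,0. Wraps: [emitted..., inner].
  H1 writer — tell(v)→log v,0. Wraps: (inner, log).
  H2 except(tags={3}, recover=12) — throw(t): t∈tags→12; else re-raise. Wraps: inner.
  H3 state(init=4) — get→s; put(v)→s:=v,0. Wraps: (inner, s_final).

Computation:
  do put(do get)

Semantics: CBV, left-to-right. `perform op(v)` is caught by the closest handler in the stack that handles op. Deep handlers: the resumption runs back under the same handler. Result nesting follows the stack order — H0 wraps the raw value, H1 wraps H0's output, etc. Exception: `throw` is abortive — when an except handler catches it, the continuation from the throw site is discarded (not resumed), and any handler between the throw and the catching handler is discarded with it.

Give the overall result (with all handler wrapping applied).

Answer: (([0], ()), 4)

Evaluation trace:
get @ H3 ⇒ 4
put(4) @ H3 ⇒ s:=4
H0 returns [0]
H1 returns ([0], ())
H2 returns ([0], ())
H3 returns (([0], ()), 4)
= (([0], ()), 4)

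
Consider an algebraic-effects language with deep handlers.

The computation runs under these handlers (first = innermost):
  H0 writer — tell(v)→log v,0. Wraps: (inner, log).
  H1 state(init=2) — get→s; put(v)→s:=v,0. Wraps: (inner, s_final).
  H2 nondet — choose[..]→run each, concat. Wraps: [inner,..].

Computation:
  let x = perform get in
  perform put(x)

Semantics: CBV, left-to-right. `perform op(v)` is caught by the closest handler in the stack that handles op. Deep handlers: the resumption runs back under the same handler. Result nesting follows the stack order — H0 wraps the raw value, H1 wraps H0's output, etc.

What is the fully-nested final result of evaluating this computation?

Evaluation trace:
get @ H1 ⇒ 2
put(2) @ H1 ⇒ s:=2
H0 returns (0, ())
H1 returns ((0, ()), 2)
H2 returns [((0, ()), 2)]
= [((0, ()), 2)]

Answer: [((0, ()), 2)]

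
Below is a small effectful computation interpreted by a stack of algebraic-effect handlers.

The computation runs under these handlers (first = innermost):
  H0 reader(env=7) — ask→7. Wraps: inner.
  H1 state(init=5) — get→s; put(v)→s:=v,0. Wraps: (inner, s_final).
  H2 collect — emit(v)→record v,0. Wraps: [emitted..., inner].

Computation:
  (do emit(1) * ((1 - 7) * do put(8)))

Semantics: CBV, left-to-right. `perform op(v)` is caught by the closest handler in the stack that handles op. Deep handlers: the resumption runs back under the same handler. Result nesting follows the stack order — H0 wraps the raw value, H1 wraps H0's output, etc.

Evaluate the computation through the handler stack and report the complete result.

Answer: [1, (0, 8)]

Step-by-step:
emit(1) @ H2 ⇒ out+=1
put(8) @ H1 ⇒ s:=8
H0 returns 0
H1 returns (0, 8)
H2 returns [1, (0, 8)]
= [1, (0, 8)]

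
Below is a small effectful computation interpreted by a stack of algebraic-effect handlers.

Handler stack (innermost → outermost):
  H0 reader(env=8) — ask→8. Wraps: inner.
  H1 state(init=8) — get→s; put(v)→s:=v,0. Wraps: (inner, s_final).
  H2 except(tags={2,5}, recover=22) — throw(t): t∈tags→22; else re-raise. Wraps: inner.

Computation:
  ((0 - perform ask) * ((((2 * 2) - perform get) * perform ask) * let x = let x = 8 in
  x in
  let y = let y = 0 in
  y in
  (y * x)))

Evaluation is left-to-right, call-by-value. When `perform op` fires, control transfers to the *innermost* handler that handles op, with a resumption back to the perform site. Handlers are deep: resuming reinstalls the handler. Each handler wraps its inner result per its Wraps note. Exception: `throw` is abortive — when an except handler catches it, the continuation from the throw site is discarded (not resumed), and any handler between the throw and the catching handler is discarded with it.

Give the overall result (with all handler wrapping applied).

Step-by-step:
ask @ H0 ⇒ 8
get @ H1 ⇒ 8
ask @ H0 ⇒ 8
H0 returns 0
H1 returns (0, 8)
H2 returns (0, 8)
= (0, 8)

Answer: (0, 8)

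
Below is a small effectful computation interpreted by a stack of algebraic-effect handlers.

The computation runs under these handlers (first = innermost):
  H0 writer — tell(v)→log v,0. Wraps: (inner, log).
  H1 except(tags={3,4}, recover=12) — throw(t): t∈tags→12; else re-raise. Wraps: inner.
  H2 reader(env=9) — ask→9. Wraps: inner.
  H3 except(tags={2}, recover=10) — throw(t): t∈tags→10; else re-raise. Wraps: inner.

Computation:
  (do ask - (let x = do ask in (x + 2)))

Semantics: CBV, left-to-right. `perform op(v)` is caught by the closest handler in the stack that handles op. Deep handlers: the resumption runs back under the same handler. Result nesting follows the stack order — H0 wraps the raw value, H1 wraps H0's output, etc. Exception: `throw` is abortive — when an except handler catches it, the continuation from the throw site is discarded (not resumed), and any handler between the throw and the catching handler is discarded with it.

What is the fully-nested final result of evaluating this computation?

Step-by-step:
ask @ H2 ⇒ 9
ask @ H2 ⇒ 9
H0 returns (-2, ())
H1 returns (-2, ())
H2 returns (-2, ())
H3 returns (-2, ())
= (-2, ())

Answer: (-2, ())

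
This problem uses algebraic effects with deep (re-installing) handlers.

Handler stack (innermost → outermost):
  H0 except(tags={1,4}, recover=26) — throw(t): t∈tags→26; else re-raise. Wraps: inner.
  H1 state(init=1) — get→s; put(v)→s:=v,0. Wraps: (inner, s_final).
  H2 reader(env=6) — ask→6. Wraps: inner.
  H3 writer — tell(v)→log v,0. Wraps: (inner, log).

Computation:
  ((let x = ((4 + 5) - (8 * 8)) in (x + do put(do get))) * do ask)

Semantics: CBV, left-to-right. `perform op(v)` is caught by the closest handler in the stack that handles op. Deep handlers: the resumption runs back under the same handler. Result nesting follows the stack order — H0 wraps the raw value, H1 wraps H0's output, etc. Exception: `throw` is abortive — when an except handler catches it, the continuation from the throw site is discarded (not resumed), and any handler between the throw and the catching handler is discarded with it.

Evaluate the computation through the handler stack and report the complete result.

Answer: ((-330, 1), ())

Evaluation trace:
get @ H1 ⇒ 1
put(1) @ H1 ⇒ s:=1
ask @ H2 ⇒ 6
H0 returns -330
H1 returns (-330, 1)
H2 returns (-330, 1)
H3 returns ((-330, 1), ())
= ((-330, 1), ())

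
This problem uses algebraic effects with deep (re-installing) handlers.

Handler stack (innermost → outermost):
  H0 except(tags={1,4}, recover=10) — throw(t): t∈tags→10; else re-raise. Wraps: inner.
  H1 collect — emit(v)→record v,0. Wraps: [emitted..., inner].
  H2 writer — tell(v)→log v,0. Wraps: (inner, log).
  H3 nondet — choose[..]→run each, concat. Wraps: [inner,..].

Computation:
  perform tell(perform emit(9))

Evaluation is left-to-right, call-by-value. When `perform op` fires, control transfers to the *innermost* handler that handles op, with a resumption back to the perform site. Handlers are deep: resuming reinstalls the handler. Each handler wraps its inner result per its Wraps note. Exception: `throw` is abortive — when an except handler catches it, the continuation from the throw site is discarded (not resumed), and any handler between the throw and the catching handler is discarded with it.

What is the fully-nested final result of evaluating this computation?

Answer: [([9, 0], (0))]

Evaluation trace:
emit(9) @ H1 ⇒ out+=9
tell(0) @ H2 ⇒ log+=0
H0 returns 0
H1 returns [9, 0]
H2 returns ([9, 0], (0))
H3 returns [([9, 0], (0))]
= [([9, 0], (0))]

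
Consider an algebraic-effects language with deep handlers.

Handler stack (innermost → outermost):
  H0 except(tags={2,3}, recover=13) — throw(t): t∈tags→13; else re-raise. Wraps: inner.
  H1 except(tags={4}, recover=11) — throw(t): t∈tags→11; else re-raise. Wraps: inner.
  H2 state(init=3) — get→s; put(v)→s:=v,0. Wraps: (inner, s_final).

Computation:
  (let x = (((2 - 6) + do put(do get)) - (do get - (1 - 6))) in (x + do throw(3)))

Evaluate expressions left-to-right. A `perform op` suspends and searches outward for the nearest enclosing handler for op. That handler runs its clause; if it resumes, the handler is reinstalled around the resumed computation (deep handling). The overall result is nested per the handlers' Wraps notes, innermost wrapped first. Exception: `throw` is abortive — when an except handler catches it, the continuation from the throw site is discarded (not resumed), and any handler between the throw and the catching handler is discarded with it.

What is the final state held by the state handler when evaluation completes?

Answer: 3

Step-by-step:
get @ H2 ⇒ 3
put(3) @ H2 ⇒ s:=3
get @ H2 ⇒ 3
throw(3) @ H0 caught ⇒ 13
H1 returns 13
H2 returns (13, 3)
= (13, 3)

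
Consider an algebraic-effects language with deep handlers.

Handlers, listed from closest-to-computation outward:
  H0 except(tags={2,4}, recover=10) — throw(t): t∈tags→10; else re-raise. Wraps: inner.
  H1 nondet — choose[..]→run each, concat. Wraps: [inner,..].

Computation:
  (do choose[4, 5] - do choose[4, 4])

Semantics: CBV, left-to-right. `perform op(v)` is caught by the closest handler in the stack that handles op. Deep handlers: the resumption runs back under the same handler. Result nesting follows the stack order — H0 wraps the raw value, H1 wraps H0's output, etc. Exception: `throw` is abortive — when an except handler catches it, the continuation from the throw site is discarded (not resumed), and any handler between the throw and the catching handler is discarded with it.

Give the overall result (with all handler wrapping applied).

Answer: [0, 0, 1, 1]

Working:
choose[4, 5] @ H1
  branch[0] choose=4:
    choose[4, 4] @ H1
      branch[0] choose=4:
        H0 returns 0
        H1 returns [0]
      branch[1] choose=4:
        H0 returns 0
        H1 returns [0]
  branch[1] choose=5:
    choose[4, 4] @ H1
      branch[0] choose=4:
        H0 returns 1
        H1 returns [1]
      branch[1] choose=4:
        H0 returns 1
        H1 returns [1]
= [0, 0, 1, 1]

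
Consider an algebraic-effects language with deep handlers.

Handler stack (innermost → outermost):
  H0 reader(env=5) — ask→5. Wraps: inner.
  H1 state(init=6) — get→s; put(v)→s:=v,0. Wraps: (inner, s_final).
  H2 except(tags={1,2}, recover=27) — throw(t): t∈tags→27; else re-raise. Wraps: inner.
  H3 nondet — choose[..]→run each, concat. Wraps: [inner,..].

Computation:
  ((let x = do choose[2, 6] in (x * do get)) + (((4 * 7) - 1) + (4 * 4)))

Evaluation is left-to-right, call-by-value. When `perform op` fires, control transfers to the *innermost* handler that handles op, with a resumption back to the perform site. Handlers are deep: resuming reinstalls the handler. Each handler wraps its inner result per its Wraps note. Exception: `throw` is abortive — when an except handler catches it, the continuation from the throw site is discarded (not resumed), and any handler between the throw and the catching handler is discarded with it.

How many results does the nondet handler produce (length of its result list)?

Answer: 2

Evaluation trace:
choose[2, 6] @ H3
  branch[0] choose=2:
    get @ H1 ⇒ 6
    H0 returns 55
    H1 returns (55, 6)
    H2 returns (55, 6)
    H3 returns [(55, 6)]
  branch[1] choose=6:
    get @ H1 ⇒ 6
    H0 returns 79
    H1 returns (79, 6)
    H2 returns (79, 6)
    H3 returns [(79, 6)]
= [(55, 6), (79, 6)]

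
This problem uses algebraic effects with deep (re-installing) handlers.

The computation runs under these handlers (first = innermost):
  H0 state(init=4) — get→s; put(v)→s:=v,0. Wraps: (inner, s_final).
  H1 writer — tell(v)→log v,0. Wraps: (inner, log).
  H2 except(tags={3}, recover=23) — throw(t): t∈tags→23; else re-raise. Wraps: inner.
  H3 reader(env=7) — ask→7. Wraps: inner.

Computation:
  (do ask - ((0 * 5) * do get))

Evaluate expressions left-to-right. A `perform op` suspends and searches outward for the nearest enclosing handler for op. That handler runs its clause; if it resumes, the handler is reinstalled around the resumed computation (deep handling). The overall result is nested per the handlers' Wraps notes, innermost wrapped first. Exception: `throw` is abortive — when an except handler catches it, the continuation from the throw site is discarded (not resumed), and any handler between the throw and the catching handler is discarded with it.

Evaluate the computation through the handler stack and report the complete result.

Answer: ((7, 4), ())

Working:
ask @ H3 ⇒ 7
get @ H0 ⇒ 4
H0 returns (7, 4)
H1 returns ((7, 4), ())
H2 returns ((7, 4), ())
H3 returns ((7, 4), ())
= ((7, 4), ())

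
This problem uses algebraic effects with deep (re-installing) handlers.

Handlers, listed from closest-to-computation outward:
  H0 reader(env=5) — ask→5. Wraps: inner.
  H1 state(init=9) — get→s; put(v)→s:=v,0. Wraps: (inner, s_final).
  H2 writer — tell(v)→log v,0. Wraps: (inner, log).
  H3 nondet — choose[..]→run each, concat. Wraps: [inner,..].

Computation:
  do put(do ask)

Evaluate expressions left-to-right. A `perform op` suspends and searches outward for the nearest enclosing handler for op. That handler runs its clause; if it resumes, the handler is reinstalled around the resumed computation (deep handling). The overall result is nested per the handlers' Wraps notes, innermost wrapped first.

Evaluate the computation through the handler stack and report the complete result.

Working:
ask @ H0 ⇒ 5
put(5) @ H1 ⇒ s:=5
H0 returns 0
H1 returns (0, 5)
H2 returns ((0, 5), ())
H3 returns [((0, 5), ())]
= [((0, 5), ())]

Answer: [((0, 5), ())]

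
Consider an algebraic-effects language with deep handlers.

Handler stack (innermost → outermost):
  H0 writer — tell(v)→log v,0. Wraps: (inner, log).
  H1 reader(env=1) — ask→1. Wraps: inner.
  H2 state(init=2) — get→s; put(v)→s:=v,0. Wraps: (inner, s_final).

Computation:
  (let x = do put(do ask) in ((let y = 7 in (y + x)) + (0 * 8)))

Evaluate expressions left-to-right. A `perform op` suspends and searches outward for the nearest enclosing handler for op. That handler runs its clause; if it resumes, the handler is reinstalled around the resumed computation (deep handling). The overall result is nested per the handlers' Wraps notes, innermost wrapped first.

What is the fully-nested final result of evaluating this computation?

Step-by-step:
ask @ H1 ⇒ 1
put(1) @ H2 ⇒ s:=1
H0 returns (7, ())
H1 returns (7, ())
H2 returns ((7, ()), 1)
= ((7, ()), 1)

Answer: ((7, ()), 1)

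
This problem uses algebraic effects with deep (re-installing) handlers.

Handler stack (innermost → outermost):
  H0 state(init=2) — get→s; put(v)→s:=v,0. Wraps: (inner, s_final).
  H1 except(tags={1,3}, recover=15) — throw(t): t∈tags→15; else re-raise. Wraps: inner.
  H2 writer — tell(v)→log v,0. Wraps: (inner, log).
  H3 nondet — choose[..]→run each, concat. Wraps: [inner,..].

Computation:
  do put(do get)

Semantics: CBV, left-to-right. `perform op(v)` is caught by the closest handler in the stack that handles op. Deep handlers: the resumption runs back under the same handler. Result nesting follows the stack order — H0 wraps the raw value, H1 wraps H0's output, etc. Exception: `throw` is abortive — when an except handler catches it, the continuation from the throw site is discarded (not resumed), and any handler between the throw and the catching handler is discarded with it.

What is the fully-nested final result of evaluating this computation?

Working:
get @ H0 ⇒ 2
put(2) @ H0 ⇒ s:=2
H0 returns (0, 2)
H1 returns (0, 2)
H2 returns ((0, 2), ())
H3 returns [((0, 2), ())]
= [((0, 2), ())]

Answer: [((0, 2), ())]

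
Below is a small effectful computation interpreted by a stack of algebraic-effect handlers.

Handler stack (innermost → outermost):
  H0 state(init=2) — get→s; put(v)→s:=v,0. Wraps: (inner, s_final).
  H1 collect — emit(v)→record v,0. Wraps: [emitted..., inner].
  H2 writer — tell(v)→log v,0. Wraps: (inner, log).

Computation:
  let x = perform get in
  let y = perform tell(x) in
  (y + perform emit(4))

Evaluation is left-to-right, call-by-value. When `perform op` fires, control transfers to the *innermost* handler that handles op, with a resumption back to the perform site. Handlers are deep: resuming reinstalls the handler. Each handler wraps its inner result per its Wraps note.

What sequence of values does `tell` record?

Answer: (2)

Evaluation trace:
get @ H0 ⇒ 2
tell(2) @ H2 ⇒ log+=2
emit(4) @ H1 ⇒ out+=4
H0 returns (0, 2)
H1 returns [4, (0, 2)]
H2 returns ([4, (0, 2)], (2))
= ([4, (0, 2)], (2))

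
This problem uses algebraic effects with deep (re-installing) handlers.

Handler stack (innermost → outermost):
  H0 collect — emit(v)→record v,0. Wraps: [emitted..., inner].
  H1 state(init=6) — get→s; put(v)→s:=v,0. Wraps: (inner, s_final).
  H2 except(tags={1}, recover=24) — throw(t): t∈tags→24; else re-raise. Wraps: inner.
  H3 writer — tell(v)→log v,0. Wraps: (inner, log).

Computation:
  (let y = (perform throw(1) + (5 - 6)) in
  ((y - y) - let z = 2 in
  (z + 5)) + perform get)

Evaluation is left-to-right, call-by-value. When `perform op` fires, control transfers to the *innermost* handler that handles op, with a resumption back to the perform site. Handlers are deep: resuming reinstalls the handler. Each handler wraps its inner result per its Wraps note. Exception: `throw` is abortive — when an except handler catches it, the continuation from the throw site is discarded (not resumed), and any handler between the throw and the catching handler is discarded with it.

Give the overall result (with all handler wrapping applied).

Working:
throw(1) @ H2 caught ⇒ 24
H3 returns (24, ())
= (24, ())

Answer: (24, ())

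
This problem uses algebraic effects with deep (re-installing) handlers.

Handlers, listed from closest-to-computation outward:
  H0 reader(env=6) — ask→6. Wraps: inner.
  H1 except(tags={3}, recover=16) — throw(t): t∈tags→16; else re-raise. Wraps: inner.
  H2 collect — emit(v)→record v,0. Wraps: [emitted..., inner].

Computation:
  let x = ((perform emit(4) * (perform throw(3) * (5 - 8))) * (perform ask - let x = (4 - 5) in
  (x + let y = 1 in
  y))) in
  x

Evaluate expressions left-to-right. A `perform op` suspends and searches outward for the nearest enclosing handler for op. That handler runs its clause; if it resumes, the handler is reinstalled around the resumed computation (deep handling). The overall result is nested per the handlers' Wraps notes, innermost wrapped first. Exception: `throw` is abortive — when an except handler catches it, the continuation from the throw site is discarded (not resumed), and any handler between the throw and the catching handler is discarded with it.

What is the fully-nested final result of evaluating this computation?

Answer: [4, 16]

Working:
emit(4) @ H2 ⇒ out+=4
throw(3) @ H1 caught ⇒ 16
H2 returns [4, 16]
= [4, 16]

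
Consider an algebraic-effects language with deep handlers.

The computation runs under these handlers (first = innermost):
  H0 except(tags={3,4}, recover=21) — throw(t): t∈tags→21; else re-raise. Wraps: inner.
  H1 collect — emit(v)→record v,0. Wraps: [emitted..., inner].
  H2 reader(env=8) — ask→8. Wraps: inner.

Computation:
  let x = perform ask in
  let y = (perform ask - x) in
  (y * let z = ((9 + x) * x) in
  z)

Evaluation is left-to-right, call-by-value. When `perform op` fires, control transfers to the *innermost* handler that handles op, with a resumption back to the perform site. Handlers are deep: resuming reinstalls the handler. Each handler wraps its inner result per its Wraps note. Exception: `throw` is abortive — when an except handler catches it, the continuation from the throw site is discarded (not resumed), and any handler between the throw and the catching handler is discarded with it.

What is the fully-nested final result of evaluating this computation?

Answer: [0]

Evaluation trace:
ask @ H2 ⇒ 8
ask @ H2 ⇒ 8
H0 returns 0
H1 returns [0]
H2 returns [0]
= [0]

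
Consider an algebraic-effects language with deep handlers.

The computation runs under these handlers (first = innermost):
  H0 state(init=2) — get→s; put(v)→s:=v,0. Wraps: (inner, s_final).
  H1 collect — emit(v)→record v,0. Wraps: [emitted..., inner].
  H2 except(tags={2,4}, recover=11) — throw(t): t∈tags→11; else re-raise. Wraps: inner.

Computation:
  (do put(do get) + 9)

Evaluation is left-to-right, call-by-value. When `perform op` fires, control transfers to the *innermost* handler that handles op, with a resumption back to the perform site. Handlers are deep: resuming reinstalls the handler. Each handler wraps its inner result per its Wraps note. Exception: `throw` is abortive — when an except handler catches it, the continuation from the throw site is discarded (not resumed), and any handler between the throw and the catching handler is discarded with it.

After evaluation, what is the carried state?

Answer: 2

Working:
get @ H0 ⇒ 2
put(2) @ H0 ⇒ s:=2
H0 returns (9, 2)
H1 returns [(9, 2)]
H2 returns [(9, 2)]
= [(9, 2)]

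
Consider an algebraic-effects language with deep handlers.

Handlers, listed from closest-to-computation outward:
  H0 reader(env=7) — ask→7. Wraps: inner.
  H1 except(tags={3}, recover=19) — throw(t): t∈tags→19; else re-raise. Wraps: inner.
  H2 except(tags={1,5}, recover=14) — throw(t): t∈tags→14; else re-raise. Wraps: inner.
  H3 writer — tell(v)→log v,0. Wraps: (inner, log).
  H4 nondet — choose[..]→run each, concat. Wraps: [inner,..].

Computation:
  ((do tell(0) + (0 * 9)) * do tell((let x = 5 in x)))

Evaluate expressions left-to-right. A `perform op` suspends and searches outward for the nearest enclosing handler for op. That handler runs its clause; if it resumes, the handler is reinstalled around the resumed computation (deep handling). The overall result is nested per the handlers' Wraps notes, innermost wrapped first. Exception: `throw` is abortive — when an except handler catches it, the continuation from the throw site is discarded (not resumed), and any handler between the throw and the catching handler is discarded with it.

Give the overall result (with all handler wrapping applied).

Step-by-step:
tell(0) @ H3 ⇒ log+=0
tell(5) @ H3 ⇒ log+=5
H0 returns 0
H1 returns 0
H2 returns 0
H3 returns (0, (0, 5))
H4 returns [(0, (0, 5))]
= [(0, (0, 5))]

Answer: [(0, (0, 5))]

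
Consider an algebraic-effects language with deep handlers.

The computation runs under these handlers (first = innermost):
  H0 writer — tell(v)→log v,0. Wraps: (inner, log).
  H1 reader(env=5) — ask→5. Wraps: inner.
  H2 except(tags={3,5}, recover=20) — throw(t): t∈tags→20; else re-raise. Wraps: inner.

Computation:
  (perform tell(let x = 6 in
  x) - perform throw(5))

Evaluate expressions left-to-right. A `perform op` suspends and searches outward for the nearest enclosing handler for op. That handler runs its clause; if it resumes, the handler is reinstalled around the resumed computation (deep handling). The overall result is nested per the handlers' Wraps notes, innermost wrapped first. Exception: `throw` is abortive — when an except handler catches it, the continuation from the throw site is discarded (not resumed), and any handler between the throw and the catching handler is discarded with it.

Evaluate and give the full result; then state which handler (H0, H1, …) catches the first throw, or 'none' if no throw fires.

Answer: 20 ; first throw caught by: H2

Evaluation trace:
tell(6) @ H0 ⇒ log+=6
throw(5) @ H2 caught ⇒ 20
= 20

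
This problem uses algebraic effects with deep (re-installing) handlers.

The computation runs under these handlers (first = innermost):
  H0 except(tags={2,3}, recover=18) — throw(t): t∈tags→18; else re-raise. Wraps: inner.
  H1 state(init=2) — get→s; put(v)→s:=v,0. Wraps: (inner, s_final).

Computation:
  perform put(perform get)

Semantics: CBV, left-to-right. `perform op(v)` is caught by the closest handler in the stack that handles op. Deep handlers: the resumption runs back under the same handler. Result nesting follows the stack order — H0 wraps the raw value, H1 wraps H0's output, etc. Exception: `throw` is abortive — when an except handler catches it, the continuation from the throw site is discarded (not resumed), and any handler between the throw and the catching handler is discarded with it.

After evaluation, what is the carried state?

Working:
get @ H1 ⇒ 2
put(2) @ H1 ⇒ s:=2
H0 returns 0
H1 returns (0, 2)
= (0, 2)

Answer: 2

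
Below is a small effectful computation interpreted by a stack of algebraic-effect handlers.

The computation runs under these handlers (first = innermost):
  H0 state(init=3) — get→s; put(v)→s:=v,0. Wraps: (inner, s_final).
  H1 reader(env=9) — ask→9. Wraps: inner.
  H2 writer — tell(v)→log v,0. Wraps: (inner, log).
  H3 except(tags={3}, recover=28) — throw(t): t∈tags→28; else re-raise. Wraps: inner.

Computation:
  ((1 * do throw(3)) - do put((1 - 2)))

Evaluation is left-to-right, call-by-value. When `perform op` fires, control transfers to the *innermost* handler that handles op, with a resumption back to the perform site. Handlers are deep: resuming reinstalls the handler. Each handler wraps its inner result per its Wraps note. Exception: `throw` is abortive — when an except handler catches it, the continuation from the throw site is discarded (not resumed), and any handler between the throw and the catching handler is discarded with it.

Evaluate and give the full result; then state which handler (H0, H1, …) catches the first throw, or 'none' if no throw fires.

Answer: 28 ; first throw caught by: H3

Working:
throw(3) @ H3 caught ⇒ 28
= 28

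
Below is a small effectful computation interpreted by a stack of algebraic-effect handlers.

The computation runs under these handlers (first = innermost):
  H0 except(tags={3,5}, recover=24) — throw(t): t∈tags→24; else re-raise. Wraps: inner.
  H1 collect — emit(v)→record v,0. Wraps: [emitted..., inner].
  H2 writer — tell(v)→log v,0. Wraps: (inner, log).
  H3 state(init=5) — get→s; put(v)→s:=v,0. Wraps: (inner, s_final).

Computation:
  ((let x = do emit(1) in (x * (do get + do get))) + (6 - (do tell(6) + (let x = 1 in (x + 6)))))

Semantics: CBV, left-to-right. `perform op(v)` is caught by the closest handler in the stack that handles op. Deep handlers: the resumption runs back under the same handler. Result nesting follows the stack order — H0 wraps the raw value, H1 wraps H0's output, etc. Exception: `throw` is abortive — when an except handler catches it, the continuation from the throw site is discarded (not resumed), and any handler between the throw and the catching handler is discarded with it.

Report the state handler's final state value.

Working:
emit(1) @ H1 ⇒ out+=1
get @ H3 ⇒ 5
get @ H3 ⇒ 5
tell(6) @ H2 ⇒ log+=6
H0 returns -1
H1 returns [1, -1]
H2 returns ([1, -1], (6))
H3 returns (([1, -1], (6)), 5)
= (([1, -1], (6)), 5)

Answer: 5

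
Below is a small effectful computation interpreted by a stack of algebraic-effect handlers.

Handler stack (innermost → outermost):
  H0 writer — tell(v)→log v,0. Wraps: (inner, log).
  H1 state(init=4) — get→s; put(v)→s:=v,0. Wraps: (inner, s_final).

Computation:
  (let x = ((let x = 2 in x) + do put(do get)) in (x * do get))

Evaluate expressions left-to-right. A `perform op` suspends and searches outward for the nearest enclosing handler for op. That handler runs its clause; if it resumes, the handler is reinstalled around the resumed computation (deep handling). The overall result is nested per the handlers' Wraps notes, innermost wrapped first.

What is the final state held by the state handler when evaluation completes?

Answer: 4

Step-by-step:
get @ H1 ⇒ 4
put(4) @ H1 ⇒ s:=4
get @ H1 ⇒ 4
H0 returns (8, ())
H1 returns ((8, ()), 4)
= ((8, ()), 4)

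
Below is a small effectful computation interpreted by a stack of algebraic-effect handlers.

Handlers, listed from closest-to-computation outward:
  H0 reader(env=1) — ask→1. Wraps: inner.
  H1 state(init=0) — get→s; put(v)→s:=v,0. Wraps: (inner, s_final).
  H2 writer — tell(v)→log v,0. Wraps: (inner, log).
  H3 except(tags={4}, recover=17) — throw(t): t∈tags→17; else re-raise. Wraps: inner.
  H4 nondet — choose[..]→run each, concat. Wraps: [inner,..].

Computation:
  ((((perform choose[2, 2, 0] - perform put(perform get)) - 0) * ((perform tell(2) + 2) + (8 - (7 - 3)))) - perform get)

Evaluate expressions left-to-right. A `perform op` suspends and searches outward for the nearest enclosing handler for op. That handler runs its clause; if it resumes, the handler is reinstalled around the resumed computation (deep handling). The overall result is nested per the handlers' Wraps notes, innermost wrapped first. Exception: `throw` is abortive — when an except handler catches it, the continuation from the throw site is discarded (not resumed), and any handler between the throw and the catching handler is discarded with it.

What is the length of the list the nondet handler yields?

Working:
choose[2, 2, 0] @ H4
  branch[0] choose=2:
    get @ H1 ⇒ 0
    put(0) @ H1 ⇒ s:=0
    tell(2) @ H2 ⇒ log+=2
    get @ H1 ⇒ 0
    H0 returns 12
    H1 returns (12, 0)
    H2 returns ((12, 0), (2))
    H3 returns ((12, 0), (2))
    H4 returns [((12, 0), (2))]
  branch[1] choose=2:
    get @ H1 ⇒ 0
    put(0) @ H1 ⇒ s:=0
    tell(2) @ H2 ⇒ log+=2
    get @ H1 ⇒ 0
    H0 returns 12
    H1 returns (12, 0)
    H2 returns ((12, 0), (2))
    H3 returns ((12, 0), (2))
    H4 returns [((12, 0), (2))]
  branch[2] choose=0:
    get @ H1 ⇒ 0
    put(0) @ H1 ⇒ s:=0
    tell(2) @ H2 ⇒ log+=2
    get @ H1 ⇒ 0
    H0 returns 0
    H1 returns (0, 0)
    H2 returns ((0, 0), (2))
    H3 returns ((0, 0), (2))
    H4 returns [((0, 0), (2))]
= [((12, 0), (2)), ((12, 0), (2)), ((0, 0), (2))]

Answer: 3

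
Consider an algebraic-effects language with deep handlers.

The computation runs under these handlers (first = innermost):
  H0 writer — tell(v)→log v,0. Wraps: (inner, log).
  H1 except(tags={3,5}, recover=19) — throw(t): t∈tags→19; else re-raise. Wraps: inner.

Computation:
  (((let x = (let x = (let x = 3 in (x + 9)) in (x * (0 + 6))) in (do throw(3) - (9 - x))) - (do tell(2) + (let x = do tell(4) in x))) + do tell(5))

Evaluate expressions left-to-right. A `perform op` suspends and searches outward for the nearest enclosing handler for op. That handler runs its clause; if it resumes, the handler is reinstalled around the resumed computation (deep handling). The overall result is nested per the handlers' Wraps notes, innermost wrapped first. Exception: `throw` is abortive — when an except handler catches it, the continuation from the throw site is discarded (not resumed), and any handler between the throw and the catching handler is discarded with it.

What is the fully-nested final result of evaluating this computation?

Answer: 19

Evaluation trace:
throw(3) @ H1 caught ⇒ 19
= 19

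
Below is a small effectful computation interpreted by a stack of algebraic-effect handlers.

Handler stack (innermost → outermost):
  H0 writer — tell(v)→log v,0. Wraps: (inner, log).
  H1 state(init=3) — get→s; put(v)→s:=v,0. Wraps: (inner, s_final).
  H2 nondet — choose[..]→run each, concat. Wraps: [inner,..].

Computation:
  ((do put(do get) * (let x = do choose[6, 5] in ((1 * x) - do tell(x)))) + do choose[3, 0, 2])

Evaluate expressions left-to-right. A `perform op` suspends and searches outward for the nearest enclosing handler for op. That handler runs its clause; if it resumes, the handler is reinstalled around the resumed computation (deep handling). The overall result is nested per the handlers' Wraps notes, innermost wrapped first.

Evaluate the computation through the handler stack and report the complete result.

Step-by-step:
get @ H1 ⇒ 3
put(3) @ H1 ⇒ s:=3
choose[6, 5] @ H2
  branch[0] choose=6:
    tell(6) @ H0 ⇒ log+=6
    choose[3, 0, 2] @ H2
      branch[0] choose=3:
        H0 returns (3, (6))
        H1 returns ((3, (6)), 3)
        H2 returns [((3, (6)), 3)]
      branch[1] choose=0:
        H0 returns (0, (6))
        H1 returns ((0, (6)), 3)
        H2 returns [((0, (6)), 3)]
      branch[2] choose=2:
        H0 returns (2, (6))
        H1 returns ((2, (6)), 3)
        H2 returns [((2, (6)), 3)]
  branch[1] choose=5:
    tell(5) @ H0 ⇒ log+=5
    choose[3, 0, 2] @ H2
      branch[0] choose=3:
        H0 returns (3, (5))
        H1 returns ((3, (5)), 3)
        H2 returns [((3, (5)), 3)]
      branch[1] choose=0:
        H0 returns (0, (5))
        H1 returns ((0, (5)), 3)
        H2 returns [((0, (5)), 3)]
      branch[2] choose=2:
        H0 returns (2, (5))
        H1 returns ((2, (5)), 3)
        H2 returns [((2, (5)), 3)]
= [((3, (6)), 3), ((0, (6)), 3), ((2, (6)), 3), ((3, (5)), 3), ((0, (5)), 3), ((2, (5)), 3)]

Answer: [((3, (6)), 3), ((0, (6)), 3), ((2, (6)), 3), ((3, (5)), 3), ((0, (5)), 3), ((2, (5)), 3)]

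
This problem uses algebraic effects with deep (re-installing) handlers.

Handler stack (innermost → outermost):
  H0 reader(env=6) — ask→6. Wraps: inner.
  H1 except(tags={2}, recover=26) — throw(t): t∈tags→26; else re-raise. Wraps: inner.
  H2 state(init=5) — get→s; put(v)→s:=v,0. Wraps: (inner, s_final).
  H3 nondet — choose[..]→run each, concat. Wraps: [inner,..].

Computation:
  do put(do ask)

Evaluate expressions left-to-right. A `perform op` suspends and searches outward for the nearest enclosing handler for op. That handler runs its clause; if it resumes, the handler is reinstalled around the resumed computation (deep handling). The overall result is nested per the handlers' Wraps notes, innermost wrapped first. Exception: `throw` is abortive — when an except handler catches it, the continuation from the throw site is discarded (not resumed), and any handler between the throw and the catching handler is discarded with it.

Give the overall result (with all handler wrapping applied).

Step-by-step:
ask @ H0 ⇒ 6
put(6) @ H2 ⇒ s:=6
H0 returns 0
H1 returns 0
H2 returns (0, 6)
H3 returns [(0, 6)]
= [(0, 6)]

Answer: [(0, 6)]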